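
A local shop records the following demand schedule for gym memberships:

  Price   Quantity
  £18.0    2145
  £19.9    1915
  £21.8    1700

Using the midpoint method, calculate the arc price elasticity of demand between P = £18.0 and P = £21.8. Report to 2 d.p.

At P = 18.0, Q = 2145; at P = 21.8, Q = 1700.
ΔQ = -445, ΔP = 3.8. Midpoints: P̄ = 19.90, Q̄ = 1922.5.
ε = (ΔQ/ΔP)(P̄/Q̄) = (-445/3.8)(19.90/1922.5).

-1.21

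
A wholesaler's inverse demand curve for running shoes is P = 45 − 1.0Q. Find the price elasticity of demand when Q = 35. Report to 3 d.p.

-0.286

At Q = 35, P = 45 − 1.0(35) = 10.00.
dP/dQ = −1.0, so dQ/dP = 1/(−1.0) = -1.000.
ε = (dQ/dP)(P/Q) = (-1.000)(10.00/35).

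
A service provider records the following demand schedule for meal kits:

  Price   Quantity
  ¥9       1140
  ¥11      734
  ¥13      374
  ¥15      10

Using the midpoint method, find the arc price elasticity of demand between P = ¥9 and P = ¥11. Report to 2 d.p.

-2.17

At P = 9, Q = 1140; at P = 11, Q = 734.
ΔQ = -406, ΔP = 2. Midpoints: P̄ = 10.00, Q̄ = 937.0.
ε = (ΔQ/ΔP)(P̄/Q̄) = (-406/2)(10.00/937.0).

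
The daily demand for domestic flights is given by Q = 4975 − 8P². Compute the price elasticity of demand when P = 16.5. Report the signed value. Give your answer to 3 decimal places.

-1.557

At P = 16.5, Q = 2797.
dQ/dP = −16P = -264.
ε = (dQ/dP)(P/Q) = (-264)(16.5/2797).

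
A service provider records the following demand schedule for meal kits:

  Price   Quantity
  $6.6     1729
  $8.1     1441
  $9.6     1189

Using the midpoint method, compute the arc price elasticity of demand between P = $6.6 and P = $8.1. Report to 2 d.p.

At P = 6.6, Q = 1729; at P = 8.1, Q = 1441.
ΔQ = -288, ΔP = 1.5. Midpoints: P̄ = 7.35, Q̄ = 1585.0.
ε = (ΔQ/ΔP)(P̄/Q̄) = (-288/1.5)(7.35/1585.0).

-0.89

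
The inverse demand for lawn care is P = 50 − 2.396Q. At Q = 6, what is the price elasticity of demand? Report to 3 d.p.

-2.478

At Q = 6, P = 50 − 2.396(6) = 35.62.
dP/dQ = −2.396, so dQ/dP = 1/(−2.396) = -0.417.
ε = (dQ/dP)(P/Q) = (-0.417)(35.62/6).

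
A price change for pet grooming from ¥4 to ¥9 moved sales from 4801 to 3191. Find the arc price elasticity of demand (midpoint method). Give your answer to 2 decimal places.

ΔQ = 3191 − 4801 = -1610; ΔP = 9 − 4 = 5.
Midpoints: P̄ = 6.50, Q̄ = 3996.0.
ε = (ΔQ/ΔP)(P̄/Q̄) = (-1610/5)(6.50/3996.0).

-0.52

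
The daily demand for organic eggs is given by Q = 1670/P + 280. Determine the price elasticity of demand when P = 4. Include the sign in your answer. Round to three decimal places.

-0.599

At P = 4, Q = 697.500.
dQ/dP = −1670/P² = -104.375.
ε = (dQ/dP)(P/Q) = (-104.375)(4/697.500).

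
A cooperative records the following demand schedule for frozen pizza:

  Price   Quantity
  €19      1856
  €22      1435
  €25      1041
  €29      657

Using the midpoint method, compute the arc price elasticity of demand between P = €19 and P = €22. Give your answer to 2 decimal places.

-1.75

At P = 19, Q = 1856; at P = 22, Q = 1435.
ΔQ = -421, ΔP = 3. Midpoints: P̄ = 20.50, Q̄ = 1645.5.
ε = (ΔQ/ΔP)(P̄/Q̄) = (-421/3)(20.50/1645.5).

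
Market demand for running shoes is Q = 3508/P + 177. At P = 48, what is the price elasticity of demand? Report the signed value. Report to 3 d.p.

At P = 48, Q = 250.083.
dQ/dP = −3508/P² = -1.523.
ε = (dQ/dP)(P/Q) = (-1.523)(48/250.083).

-0.292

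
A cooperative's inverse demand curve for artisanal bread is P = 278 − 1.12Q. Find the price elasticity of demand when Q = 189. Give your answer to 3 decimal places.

-0.313

At Q = 189, P = 278 − 1.12(189) = 66.32.
dP/dQ = −1.12, so dQ/dP = 1/(−1.12) = -0.893.
ε = (dQ/dP)(P/Q) = (-0.893)(66.32/189).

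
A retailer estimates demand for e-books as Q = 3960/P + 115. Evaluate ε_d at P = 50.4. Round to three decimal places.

-0.406

At P = 50.4, Q = 193.571.
dQ/dP = −3960/P² = -1.559.
ε = (dQ/dP)(P/Q) = (-1.559)(50.4/193.571).
|ε| < 1, so demand is inelastic at this price.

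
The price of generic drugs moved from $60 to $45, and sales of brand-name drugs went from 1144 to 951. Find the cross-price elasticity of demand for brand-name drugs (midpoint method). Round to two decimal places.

0.64

ΔQ_x = 951 − 1144 = -193; ΔP_y = 45 − 60 = -15.
Midpoints: P̄_y = 52.50, Q̄_x = 1047.5.
ε_xy = (ΔQ_x/ΔP_y)(P̄_y/Q̄_x) = (-193/-15)(52.50/1047.5).
ε_xy > 0, so the goods are substitutes.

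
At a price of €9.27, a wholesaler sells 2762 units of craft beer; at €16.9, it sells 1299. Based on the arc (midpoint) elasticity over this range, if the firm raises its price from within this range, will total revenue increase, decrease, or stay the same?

decrease

Arc ε = (-1463/7.63)(13.08/2030.5) ≈ -1.236.
|ε| = 1.24 > 1, so demand is elastic. A price rise therefore reduces total revenue.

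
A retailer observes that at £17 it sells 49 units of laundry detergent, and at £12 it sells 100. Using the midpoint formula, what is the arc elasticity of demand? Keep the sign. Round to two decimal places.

ΔQ = 100 − 49 = 51; ΔP = 12 − 17 = -5.
Midpoints: P̄ = 14.50, Q̄ = 74.5.
ε = (ΔQ/ΔP)(P̄/Q̄) = (51/-5)(14.50/74.5).

-1.99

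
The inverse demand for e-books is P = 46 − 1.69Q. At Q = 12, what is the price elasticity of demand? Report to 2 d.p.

-1.27

At Q = 12, P = 46 − 1.69(12) = 25.72.
dP/dQ = −1.69, so dQ/dP = 1/(−1.69) = -0.592.
ε = (dQ/dP)(P/Q) = (-0.592)(25.72/12).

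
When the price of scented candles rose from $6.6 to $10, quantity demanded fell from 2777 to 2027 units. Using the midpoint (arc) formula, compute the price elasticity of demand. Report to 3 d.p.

ΔQ = 2027 − 2777 = -750; ΔP = 10 − 6.6 = 3.4.
Midpoints: P̄ = 8.30, Q̄ = 2402.0.
ε = (ΔQ/ΔP)(P̄/Q̄) = (-750/3.4)(8.30/2402.0).

-0.762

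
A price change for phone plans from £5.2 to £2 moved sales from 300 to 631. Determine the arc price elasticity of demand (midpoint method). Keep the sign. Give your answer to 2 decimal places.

ΔQ = 631 − 300 = 331; ΔP = 2 − 5.2 = -3.2.
Midpoints: P̄ = 3.60, Q̄ = 465.5.
ε = (ΔQ/ΔP)(P̄/Q̄) = (331/-3.2)(3.60/465.5).

-0.80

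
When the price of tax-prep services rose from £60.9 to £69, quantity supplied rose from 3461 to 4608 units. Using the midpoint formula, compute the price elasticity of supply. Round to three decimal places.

2.280

ΔQ = 4608 − 3461 = 1147; ΔP = 69 − 60.9 = 8.1.
Midpoints: P̄ = 64.95, Q̄ = 4034.5.
ε_s = (ΔQ/ΔP)(P̄/Q̄) = (1147/8.1)(64.95/4034.5).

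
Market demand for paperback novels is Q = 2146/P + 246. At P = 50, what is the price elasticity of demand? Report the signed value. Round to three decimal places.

At P = 50, Q = 288.920.
dQ/dP = −2146/P² = -0.858.
ε = (dQ/dP)(P/Q) = (-0.858)(50/288.920).

-0.149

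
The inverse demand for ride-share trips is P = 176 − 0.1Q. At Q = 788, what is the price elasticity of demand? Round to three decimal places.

At Q = 788, P = 176 − 0.1(788) = 97.20.
dP/dQ = −0.1, so dQ/dP = 1/(−0.1) = -10.000.
ε = (dQ/dP)(P/Q) = (-10.000)(97.20/788).

-1.234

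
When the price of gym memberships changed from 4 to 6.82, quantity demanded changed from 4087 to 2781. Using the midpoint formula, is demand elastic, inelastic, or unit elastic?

Arc ε ≈ -0.730.
|ε| = 0.73 < 1.

inelastic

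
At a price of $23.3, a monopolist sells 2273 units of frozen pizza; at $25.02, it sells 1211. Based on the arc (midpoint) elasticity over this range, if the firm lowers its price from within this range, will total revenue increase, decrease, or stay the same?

Arc ε = (-1062/1.72)(24.16/1742.0) ≈ -8.563.
|ε| = 8.56 > 1, so demand is elastic. A price cut therefore raises total revenue.

increase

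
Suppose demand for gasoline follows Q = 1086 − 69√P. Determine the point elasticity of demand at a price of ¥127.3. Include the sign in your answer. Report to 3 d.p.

At P = 127.3, Q = 307.492.
dQ/dP = −69/(2√P) = -3.058.
ε = (dQ/dP)(P/Q) = (-3.058)(127.3/307.492).

-1.266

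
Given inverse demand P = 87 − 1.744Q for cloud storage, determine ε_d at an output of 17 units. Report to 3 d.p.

-1.934

At Q = 17, P = 87 − 1.744(17) = 57.35.
dP/dQ = −1.744, so dQ/dP = 1/(−1.744) = -0.573.
ε = (dQ/dP)(P/Q) = (-0.573)(57.35/17).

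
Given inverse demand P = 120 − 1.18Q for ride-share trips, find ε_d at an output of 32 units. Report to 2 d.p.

At Q = 32, P = 120 − 1.18(32) = 82.24.
dP/dQ = −1.18, so dQ/dP = 1/(−1.18) = -0.847.
ε = (dQ/dP)(P/Q) = (-0.847)(82.24/32).

-2.18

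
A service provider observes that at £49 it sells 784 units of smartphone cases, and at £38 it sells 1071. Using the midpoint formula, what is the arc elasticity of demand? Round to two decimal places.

-1.22

ΔQ = 1071 − 784 = 287; ΔP = 38 − 49 = -11.
Midpoints: P̄ = 43.50, Q̄ = 927.5.
ε = (ΔQ/ΔP)(P̄/Q̄) = (287/-11)(43.50/927.5).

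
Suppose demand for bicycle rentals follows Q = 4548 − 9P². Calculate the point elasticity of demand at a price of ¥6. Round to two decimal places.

-0.15

At P = 6, Q = 4224.
dQ/dP = −18P = -108.
ε = (dQ/dP)(P/Q) = (-108)(6/4224).
|ε| < 1, so demand is inelastic at this price.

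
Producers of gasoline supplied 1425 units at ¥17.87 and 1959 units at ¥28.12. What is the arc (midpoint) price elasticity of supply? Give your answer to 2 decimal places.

0.71

ΔQ = 1959 − 1425 = 534; ΔP = 28.12 − 17.87 = 10.25.
Midpoints: P̄ = 23.00, Q̄ = 1692.0.
ε_s = (ΔQ/ΔP)(P̄/Q̄) = (534/10.25)(23.00/1692.0).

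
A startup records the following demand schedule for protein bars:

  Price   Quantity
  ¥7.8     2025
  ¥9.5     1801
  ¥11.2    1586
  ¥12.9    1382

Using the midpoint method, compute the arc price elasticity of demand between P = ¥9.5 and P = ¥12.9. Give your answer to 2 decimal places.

-0.87

At P = 9.5, Q = 1801; at P = 12.9, Q = 1382.
ΔQ = -419, ΔP = 3.4. Midpoints: P̄ = 11.20, Q̄ = 1591.5.
ε = (ΔQ/ΔP)(P̄/Q̄) = (-419/3.4)(11.20/1591.5).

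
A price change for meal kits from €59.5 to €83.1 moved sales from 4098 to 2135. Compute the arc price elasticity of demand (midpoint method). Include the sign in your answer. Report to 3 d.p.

-1.903

ΔQ = 2135 − 4098 = -1963; ΔP = 83.1 − 59.5 = 23.6.
Midpoints: P̄ = 71.30, Q̄ = 3116.5.
ε = (ΔQ/ΔP)(P̄/Q̄) = (-1963/23.6)(71.30/3116.5).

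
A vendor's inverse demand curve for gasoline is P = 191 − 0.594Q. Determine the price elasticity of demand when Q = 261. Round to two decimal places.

-0.23

At Q = 261, P = 191 − 0.594(261) = 35.97.
dP/dQ = −0.594, so dQ/dP = 1/(−0.594) = -1.684.
ε = (dQ/dP)(P/Q) = (-1.684)(35.97/261).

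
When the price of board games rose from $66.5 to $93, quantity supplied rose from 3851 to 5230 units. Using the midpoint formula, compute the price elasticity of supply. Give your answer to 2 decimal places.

ΔQ = 5230 − 3851 = 1379; ΔP = 93 − 66.5 = 26.5.
Midpoints: P̄ = 79.75, Q̄ = 4540.5.
ε_s = (ΔQ/ΔP)(P̄/Q̄) = (1379/26.5)(79.75/4540.5).

0.91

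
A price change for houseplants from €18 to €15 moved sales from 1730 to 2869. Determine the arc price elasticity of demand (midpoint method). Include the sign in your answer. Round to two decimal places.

ΔQ = 2869 − 1730 = 1139; ΔP = 15 − 18 = -3.
Midpoints: P̄ = 16.50, Q̄ = 2299.5.
ε = (ΔQ/ΔP)(P̄/Q̄) = (1139/-3)(16.50/2299.5).

-2.72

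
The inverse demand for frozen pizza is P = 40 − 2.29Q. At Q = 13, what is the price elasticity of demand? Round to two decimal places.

-0.34

At Q = 13, P = 40 − 2.29(13) = 10.23.
dP/dQ = −2.29, so dQ/dP = 1/(−2.29) = -0.437.
ε = (dQ/dP)(P/Q) = (-0.437)(10.23/13).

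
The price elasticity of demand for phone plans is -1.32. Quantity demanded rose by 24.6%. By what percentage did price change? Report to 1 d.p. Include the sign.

-18.6%

%ΔP ≈ %ΔQ / ε = (24.6%)/(-1.32) = -18.64%.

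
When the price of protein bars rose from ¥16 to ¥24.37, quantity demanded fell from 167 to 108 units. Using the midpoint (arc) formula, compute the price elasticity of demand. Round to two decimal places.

ΔQ = 108 − 167 = -59; ΔP = 24.37 − 16 = 8.37.
Midpoints: P̄ = 20.19, Q̄ = 137.5.
ε = (ΔQ/ΔP)(P̄/Q̄) = (-59/8.37)(20.19/137.5).

-1.03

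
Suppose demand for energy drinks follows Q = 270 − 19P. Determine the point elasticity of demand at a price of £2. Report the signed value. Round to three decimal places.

At P = 2, Q = 232.
dQ/dP = −19.
ε = (dQ/dP)(P/Q) = (-19)(2/232).

-0.164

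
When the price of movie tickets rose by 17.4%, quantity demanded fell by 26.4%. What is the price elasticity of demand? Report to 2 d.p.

-1.52

ε = %ΔQ / %ΔP = (-26.4)/(17.4) = -1.517.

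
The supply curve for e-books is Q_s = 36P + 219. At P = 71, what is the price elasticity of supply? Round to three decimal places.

0.921

At P = 71, Q_s = 2775.
dQ_s/dP = 36.
ε_s = (dQ_s/dP)(P/Q_s) = (36)(71/2775).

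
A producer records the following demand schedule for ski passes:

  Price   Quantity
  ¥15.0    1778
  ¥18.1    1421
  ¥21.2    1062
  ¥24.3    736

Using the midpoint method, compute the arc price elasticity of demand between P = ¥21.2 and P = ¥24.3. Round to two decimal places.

At P = 21.2, Q = 1062; at P = 24.3, Q = 736.
ΔQ = -326, ΔP = 3.1. Midpoints: P̄ = 22.75, Q̄ = 899.0.
ε = (ΔQ/ΔP)(P̄/Q̄) = (-326/3.1)(22.75/899.0).

-2.66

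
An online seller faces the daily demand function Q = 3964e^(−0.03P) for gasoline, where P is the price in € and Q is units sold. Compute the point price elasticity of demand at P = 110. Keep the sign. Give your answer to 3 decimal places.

At P = 110, Q = 146.205.
dQ/dP = −0.03·3964e^(−0.03P) = −0.03Q = -4.386.
ε = (dQ/dP)(P/Q) = (-4.386)(110/146.205).

-3.300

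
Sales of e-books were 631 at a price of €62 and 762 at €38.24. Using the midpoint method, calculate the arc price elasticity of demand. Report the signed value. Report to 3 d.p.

-0.397

ΔQ = 762 − 631 = 131; ΔP = 38.24 − 62 = -23.76.
Midpoints: P̄ = 50.12, Q̄ = 696.5.
ε = (ΔQ/ΔP)(P̄/Q̄) = (131/-23.76)(50.12/696.5).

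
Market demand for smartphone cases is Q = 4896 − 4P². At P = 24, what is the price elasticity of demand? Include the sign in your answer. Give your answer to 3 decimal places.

-1.778

At P = 24, Q = 2592.
dQ/dP = −8P = -192.
ε = (dQ/dP)(P/Q) = (-192)(24/2592).
|ε| > 1, so demand is elastic at this price.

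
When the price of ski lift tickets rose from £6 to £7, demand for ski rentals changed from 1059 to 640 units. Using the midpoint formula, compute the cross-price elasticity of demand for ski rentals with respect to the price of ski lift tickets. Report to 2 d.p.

ΔQ_x = 640 − 1059 = -419; ΔP_y = 7 − 6 = 1.
Midpoints: P̄_y = 6.50, Q̄_x = 849.5.
ε_xy = (ΔQ_x/ΔP_y)(P̄_y/Q̄_x) = (-419/1)(6.50/849.5).
ε_xy < 0, so the goods are complements.

-3.21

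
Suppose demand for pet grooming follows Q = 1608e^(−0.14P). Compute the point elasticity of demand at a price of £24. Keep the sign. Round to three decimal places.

At P = 24, Q = 55.854.
dQ/dP = −0.14·1608e^(−0.14P) = −0.14Q = -7.820.
ε = (dQ/dP)(P/Q) = (-7.820)(24/55.854).
|ε| > 1, so demand is elastic at this price.

-3.360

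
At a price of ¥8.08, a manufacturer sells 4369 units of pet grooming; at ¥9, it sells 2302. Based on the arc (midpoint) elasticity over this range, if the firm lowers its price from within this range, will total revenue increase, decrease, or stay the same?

Arc ε = (-2067/0.92)(8.54/3335.5) ≈ -5.752.
|ε| = 5.75 > 1, so demand is elastic. A price cut therefore raises total revenue.

increase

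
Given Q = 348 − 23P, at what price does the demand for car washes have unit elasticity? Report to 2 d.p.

7.57

For linear demand Q = a − bP, ε = −bP/(a − bP). |ε| = 1 when bP = a − bP, i.e. P = a/(2b).
P = 348/(2·23) = 348/46 = 7.5652.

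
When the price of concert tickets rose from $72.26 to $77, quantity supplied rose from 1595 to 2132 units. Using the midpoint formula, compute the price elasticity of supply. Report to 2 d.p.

ΔQ = 2132 − 1595 = 537; ΔP = 77 − 72.26 = 4.74.
Midpoints: P̄ = 74.63, Q̄ = 1863.5.
ε_s = (ΔQ/ΔP)(P̄/Q̄) = (537/4.74)(74.63/1863.5).

4.54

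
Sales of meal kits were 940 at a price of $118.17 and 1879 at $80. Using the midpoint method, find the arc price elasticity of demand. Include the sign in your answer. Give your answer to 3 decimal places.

ΔQ = 1879 − 940 = 939; ΔP = 80 − 118.17 = -38.17.
Midpoints: P̄ = 99.09, Q̄ = 1409.5.
ε = (ΔQ/ΔP)(P̄/Q̄) = (939/-38.17)(99.09/1409.5).

-1.729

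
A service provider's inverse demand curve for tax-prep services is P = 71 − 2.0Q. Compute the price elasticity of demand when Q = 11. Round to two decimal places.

-2.23

At Q = 11, P = 71 − 2.0(11) = 49.00.
dP/dQ = −2.0, so dQ/dP = 1/(−2.0) = -0.500.
ε = (dQ/dP)(P/Q) = (-0.500)(49.00/11).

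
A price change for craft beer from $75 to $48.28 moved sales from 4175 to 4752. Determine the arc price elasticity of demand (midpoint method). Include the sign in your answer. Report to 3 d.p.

-0.298

ΔQ = 4752 − 4175 = 577; ΔP = 48.28 − 75 = -26.72.
Midpoints: P̄ = 61.64, Q̄ = 4463.5.
ε = (ΔQ/ΔP)(P̄/Q̄) = (577/-26.72)(61.64/4463.5).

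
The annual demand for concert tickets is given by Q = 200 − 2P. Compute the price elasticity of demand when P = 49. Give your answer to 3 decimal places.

-0.961

At P = 49, Q = 102.
dQ/dP = −2.
ε = (dQ/dP)(P/Q) = (-2)(49/102).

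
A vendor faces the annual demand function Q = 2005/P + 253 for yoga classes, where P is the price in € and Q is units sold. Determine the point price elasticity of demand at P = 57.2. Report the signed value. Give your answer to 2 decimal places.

At P = 57.2, Q = 288.052.
dQ/dP = −2005/P² = -0.613.
ε = (dQ/dP)(P/Q) = (-0.613)(57.2/288.052).

-0.12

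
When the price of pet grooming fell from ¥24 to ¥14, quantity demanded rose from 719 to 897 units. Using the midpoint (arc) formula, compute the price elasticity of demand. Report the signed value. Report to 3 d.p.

ΔQ = 897 − 719 = 178; ΔP = 14 − 24 = -10.
Midpoints: P̄ = 19.00, Q̄ = 808.0.
ε = (ΔQ/ΔP)(P̄/Q̄) = (178/-10)(19.00/808.0).

-0.419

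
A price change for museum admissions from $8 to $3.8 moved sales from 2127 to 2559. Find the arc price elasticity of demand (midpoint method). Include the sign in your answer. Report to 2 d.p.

-0.26

ΔQ = 2559 − 2127 = 432; ΔP = 3.8 − 8 = -4.2.
Midpoints: P̄ = 5.90, Q̄ = 2343.0.
ε = (ΔQ/ΔP)(P̄/Q̄) = (432/-4.2)(5.90/2343.0).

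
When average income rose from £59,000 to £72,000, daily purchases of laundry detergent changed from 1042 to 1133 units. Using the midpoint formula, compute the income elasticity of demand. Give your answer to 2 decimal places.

ΔQ = 91, ΔI = 13000. Midpoints: Ī = 65,500, Q̄ = 1087.5.
ε_I = (ΔQ/ΔI)(Ī/Q̄) = (91/13000)(65500/1087.5).

0.42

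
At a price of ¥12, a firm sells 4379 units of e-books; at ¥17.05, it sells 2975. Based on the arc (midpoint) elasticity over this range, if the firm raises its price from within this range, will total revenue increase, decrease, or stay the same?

Arc ε = (-1404/5.05)(14.53/3677.0) ≈ -1.098.
|ε| = 1.10 > 1, so demand is elastic. A price rise therefore reduces total revenue.

decrease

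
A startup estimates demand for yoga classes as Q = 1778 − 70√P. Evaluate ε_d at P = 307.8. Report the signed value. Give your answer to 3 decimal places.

-1.117

At P = 307.8, Q = 549.904.
dQ/dP = −70/(2√P) = -1.995.
ε = (dQ/dP)(P/Q) = (-1.995)(307.8/549.904).
|ε| > 1, so demand is elastic at this price.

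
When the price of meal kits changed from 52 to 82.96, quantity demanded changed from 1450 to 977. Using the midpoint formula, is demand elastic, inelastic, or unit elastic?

inelastic

Arc ε ≈ -0.850.
|ε| = 0.85 < 1.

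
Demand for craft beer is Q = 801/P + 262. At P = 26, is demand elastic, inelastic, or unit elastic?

inelastic

Q = 292.808, dQ/dP = -1.185.
ε = (dQ/dP)(P/Q) ≈ -0.105.
|ε| = 0.11 < 1.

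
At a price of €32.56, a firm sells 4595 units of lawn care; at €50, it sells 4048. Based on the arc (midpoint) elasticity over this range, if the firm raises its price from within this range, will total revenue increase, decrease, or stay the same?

Arc ε = (-547/17.44)(41.28/4321.5) ≈ -0.300.
|ε| = 0.30 < 1, so demand is inelastic. A price rise therefore raises total revenue.

increase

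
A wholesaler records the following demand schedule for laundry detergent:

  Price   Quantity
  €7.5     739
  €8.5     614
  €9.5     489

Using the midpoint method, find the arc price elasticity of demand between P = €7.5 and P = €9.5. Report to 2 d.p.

-1.73

At P = 7.5, Q = 739; at P = 9.5, Q = 489.
ΔQ = -250, ΔP = 2.0. Midpoints: P̄ = 8.50, Q̄ = 614.0.
ε = (ΔQ/ΔP)(P̄/Q̄) = (-250/2.0)(8.50/614.0).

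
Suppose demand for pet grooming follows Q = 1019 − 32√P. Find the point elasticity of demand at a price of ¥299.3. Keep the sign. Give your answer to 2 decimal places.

-0.59

At P = 299.3, Q = 465.391.
dQ/dP = −32/(2√P) = -0.925.
ε = (dQ/dP)(P/Q) = (-0.925)(299.3/465.391).
|ε| < 1, so demand is inelastic at this price.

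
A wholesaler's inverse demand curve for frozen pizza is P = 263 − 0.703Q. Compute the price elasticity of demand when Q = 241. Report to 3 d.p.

-0.552

At Q = 241, P = 263 − 0.703(241) = 93.58.
dP/dQ = −0.703, so dQ/dP = 1/(−0.703) = -1.422.
ε = (dQ/dP)(P/Q) = (-1.422)(93.58/241).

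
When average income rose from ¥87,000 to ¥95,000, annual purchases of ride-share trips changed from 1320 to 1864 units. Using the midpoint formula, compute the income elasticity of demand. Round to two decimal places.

3.89

ΔQ = 544, ΔI = 8000. Midpoints: Ī = 91,000, Q̄ = 1592.0.
ε_I = (ΔQ/ΔI)(Ī/Q̄) = (544/8000)(91000/1592.0).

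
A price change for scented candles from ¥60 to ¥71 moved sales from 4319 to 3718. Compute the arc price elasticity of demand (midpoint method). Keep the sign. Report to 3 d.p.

ΔQ = 3718 − 4319 = -601; ΔP = 71 − 60 = 11.
Midpoints: P̄ = 65.50, Q̄ = 4018.5.
ε = (ΔQ/ΔP)(P̄/Q̄) = (-601/11)(65.50/4018.5).

-0.891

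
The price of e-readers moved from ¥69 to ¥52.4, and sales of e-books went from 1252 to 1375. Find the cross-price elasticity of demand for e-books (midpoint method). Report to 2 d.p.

ΔQ_x = 1375 − 1252 = 123; ΔP_y = 52.4 − 69 = -16.6.
Midpoints: P̄_y = 60.70, Q̄_x = 1313.5.
ε_xy = (ΔQ_x/ΔP_y)(P̄_y/Q̄_x) = (123/-16.6)(60.70/1313.5).

-0.34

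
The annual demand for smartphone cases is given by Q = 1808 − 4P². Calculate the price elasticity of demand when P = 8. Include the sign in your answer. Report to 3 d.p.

-0.330

At P = 8, Q = 1552.
dQ/dP = −8P = -64.
ε = (dQ/dP)(P/Q) = (-64)(8/1552).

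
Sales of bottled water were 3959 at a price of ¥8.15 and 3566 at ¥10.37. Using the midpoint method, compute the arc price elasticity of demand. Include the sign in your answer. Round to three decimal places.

ΔQ = 3566 − 3959 = -393; ΔP = 10.37 − 8.15 = 2.22.
Midpoints: P̄ = 9.26, Q̄ = 3762.5.
ε = (ΔQ/ΔP)(P̄/Q̄) = (-393/2.22)(9.26/3762.5).

-0.436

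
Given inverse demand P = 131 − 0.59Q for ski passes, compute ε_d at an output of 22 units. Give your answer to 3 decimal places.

-9.092

At Q = 22, P = 131 − 0.59(22) = 118.02.
dP/dQ = −0.59, so dQ/dP = 1/(−0.59) = -1.695.
ε = (dQ/dP)(P/Q) = (-1.695)(118.02/22).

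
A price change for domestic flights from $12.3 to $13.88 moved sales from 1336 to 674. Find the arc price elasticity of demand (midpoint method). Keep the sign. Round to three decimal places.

-5.457

ΔQ = 674 − 1336 = -662; ΔP = 13.88 − 12.3 = 1.58.
Midpoints: P̄ = 13.09, Q̄ = 1005.0.
ε = (ΔQ/ΔP)(P̄/Q̄) = (-662/1.58)(13.09/1005.0).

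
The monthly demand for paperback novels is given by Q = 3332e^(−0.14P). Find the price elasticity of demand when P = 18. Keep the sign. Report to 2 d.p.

At P = 18, Q = 268.091.
dQ/dP = −0.14·3332e^(−0.14P) = −0.14Q = -37.533.
ε = (dQ/dP)(P/Q) = (-37.533)(18/268.091).
|ε| > 1, so demand is elastic at this price.

-2.52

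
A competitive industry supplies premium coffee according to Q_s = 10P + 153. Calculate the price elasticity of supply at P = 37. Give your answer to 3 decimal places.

At P = 37, Q_s = 523.
dQ_s/dP = 10.
ε_s = (dQ_s/dP)(P/Q_s) = (10)(37/523).

0.707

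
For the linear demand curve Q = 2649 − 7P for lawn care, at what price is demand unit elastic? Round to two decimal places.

For linear demand Q = a − bP, ε = −bP/(a − bP). |ε| = 1 when bP = a − bP, i.e. P = a/(2b).
P = 2649/(2·7) = 2649/14 = 189.2143.

189.21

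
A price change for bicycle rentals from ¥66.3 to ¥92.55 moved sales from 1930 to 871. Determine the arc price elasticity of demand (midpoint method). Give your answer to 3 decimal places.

-2.288

ΔQ = 871 − 1930 = -1059; ΔP = 92.55 − 66.3 = 26.25.
Midpoints: P̄ = 79.42, Q̄ = 1400.5.
ε = (ΔQ/ΔP)(P̄/Q̄) = (-1059/26.25)(79.42/1400.5).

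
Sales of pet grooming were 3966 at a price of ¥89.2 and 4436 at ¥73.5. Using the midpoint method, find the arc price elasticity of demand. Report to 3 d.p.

-0.580

ΔQ = 4436 − 3966 = 470; ΔP = 73.5 − 89.2 = -15.7.
Midpoints: P̄ = 81.35, Q̄ = 4201.0.
ε = (ΔQ/ΔP)(P̄/Q̄) = (470/-15.7)(81.35/4201.0).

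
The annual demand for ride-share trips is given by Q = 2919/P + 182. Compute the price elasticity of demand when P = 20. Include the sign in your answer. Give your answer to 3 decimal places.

At P = 20, Q = 327.950.
dQ/dP = −2919/P² = -7.298.
ε = (dQ/dP)(P/Q) = (-7.298)(20/327.950).

-0.445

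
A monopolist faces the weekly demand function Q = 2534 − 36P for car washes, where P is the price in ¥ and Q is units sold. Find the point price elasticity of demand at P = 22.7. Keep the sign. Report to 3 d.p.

-0.476

At P = 22.7, Q = 1716.800.
dQ/dP = −36.
ε = (dQ/dP)(P/Q) = (-36)(22.7/1716.800).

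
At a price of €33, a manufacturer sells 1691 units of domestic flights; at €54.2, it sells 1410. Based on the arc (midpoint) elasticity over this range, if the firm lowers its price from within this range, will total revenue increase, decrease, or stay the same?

decrease

Arc ε = (-281/21.2)(43.60/1550.5) ≈ -0.373.
|ε| = 0.37 < 1, so demand is inelastic. A price cut therefore reduces total revenue.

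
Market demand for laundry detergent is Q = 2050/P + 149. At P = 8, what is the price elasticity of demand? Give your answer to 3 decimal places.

At P = 8, Q = 405.250.
dQ/dP = −2050/P² = -32.031.
ε = (dQ/dP)(P/Q) = (-32.031)(8/405.250).
|ε| < 1, so demand is inelastic at this price.

-0.632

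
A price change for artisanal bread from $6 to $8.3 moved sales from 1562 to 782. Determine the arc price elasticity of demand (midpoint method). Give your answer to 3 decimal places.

-2.069

ΔQ = 782 − 1562 = -780; ΔP = 8.3 − 6 = 2.3.
Midpoints: P̄ = 7.15, Q̄ = 1172.0.
ε = (ΔQ/ΔP)(P̄/Q̄) = (-780/2.3)(7.15/1172.0).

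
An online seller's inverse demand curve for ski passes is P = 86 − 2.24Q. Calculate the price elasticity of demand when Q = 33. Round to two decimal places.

At Q = 33, P = 86 − 2.24(33) = 12.08.
dP/dQ = −2.24, so dQ/dP = 1/(−2.24) = -0.446.
ε = (dQ/dP)(P/Q) = (-0.446)(12.08/33).

-0.16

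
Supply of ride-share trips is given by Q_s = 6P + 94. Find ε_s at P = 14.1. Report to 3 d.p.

At P = 14.1, Q_s = 178.60.
dQ_s/dP = 6.
ε_s = (dQ_s/dP)(P/Q_s) = (6)(14.1/178.60).

0.474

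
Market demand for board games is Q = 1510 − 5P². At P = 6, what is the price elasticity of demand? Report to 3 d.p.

-0.271

At P = 6, Q = 1330.
dQ/dP = −10P = -60.
ε = (dQ/dP)(P/Q) = (-60)(6/1330).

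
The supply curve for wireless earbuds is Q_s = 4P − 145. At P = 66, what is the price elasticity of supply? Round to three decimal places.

2.218

At P = 66, Q_s = 119.
dQ_s/dP = 4.
ε_s = (dQ_s/dP)(P/Q_s) = (4)(66/119).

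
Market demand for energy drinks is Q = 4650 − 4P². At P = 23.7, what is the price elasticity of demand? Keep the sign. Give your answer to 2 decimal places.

At P = 23.7, Q = 2403.240.
dQ/dP = −8P = -189.600.
ε = (dQ/dP)(P/Q) = (-189.600)(23.7/2403.240).

-1.87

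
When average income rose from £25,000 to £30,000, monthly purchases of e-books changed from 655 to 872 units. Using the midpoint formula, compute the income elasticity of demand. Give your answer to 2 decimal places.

1.56

ΔQ = 217, ΔI = 5000. Midpoints: Ī = 27,500, Q̄ = 763.5.
ε_I = (ΔQ/ΔI)(Ī/Q̄) = (217/5000)(27500/763.5).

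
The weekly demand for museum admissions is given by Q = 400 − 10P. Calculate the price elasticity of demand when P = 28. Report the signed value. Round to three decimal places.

-2.333

At P = 28, Q = 120.
dQ/dP = −10.
ε = (dQ/dP)(P/Q) = (-10)(28/120).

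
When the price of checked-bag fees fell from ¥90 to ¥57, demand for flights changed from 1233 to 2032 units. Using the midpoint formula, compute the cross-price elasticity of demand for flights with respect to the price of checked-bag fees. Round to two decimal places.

-1.09

ΔQ_x = 2032 − 1233 = 799; ΔP_y = 57 − 90 = -33.
Midpoints: P̄_y = 73.50, Q̄_x = 1632.5.
ε_xy = (ΔQ_x/ΔP_y)(P̄_y/Q̄_x) = (799/-33)(73.50/1632.5).
ε_xy < 0, so the goods are complements.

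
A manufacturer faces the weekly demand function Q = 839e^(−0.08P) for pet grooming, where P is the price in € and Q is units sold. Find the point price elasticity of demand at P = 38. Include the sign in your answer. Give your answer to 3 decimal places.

At P = 38, Q = 40.133.
dQ/dP = −0.08·839e^(−0.08P) = −0.08Q = -3.211.
ε = (dQ/dP)(P/Q) = (-3.211)(38/40.133).
|ε| > 1, so demand is elastic at this price.

-3.040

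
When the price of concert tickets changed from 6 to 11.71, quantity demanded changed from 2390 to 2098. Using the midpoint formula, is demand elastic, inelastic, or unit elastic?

inelastic

Arc ε ≈ -0.202.
|ε| = 0.20 < 1.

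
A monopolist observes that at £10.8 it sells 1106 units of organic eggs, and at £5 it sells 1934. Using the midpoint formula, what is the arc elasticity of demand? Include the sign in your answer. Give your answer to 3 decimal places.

-0.742

ΔQ = 1934 − 1106 = 828; ΔP = 5 − 10.8 = -5.8.
Midpoints: P̄ = 7.90, Q̄ = 1520.0.
ε = (ΔQ/ΔP)(P̄/Q̄) = (828/-5.8)(7.90/1520.0).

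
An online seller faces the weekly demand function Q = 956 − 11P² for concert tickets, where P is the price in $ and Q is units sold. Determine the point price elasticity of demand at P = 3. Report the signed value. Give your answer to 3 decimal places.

-0.231

At P = 3, Q = 857.
dQ/dP = −22P = -66.
ε = (dQ/dP)(P/Q) = (-66)(3/857).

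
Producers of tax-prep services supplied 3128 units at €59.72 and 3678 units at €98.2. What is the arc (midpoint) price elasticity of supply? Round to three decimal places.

ΔQ = 3678 − 3128 = 550; ΔP = 98.2 − 59.72 = 38.48.
Midpoints: P̄ = 78.96, Q̄ = 3403.0.
ε_s = (ΔQ/ΔP)(P̄/Q̄) = (550/38.48)(78.96/3403.0).

0.332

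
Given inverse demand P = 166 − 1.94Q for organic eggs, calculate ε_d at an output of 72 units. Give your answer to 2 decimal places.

At Q = 72, P = 166 − 1.94(72) = 26.32.
dP/dQ = −1.94, so dQ/dP = 1/(−1.94) = -0.515.
ε = (dQ/dP)(P/Q) = (-0.515)(26.32/72).

-0.19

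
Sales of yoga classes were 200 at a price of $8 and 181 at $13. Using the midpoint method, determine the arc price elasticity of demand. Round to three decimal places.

ΔQ = 181 − 200 = -19; ΔP = 13 − 8 = 5.
Midpoints: P̄ = 10.50, Q̄ = 190.5.
ε = (ΔQ/ΔP)(P̄/Q̄) = (-19/5)(10.50/190.5).

-0.209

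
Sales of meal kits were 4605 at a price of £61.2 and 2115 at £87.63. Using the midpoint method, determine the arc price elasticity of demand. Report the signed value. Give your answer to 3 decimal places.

-2.087

ΔQ = 2115 − 4605 = -2490; ΔP = 87.63 − 61.2 = 26.43.
Midpoints: P̄ = 74.41, Q̄ = 3360.0.
ε = (ΔQ/ΔP)(P̄/Q̄) = (-2490/26.43)(74.41/3360.0).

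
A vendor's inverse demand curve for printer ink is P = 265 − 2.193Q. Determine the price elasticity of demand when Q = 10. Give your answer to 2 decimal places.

-11.08

At Q = 10, P = 265 − 2.193(10) = 243.07.
dP/dQ = −2.193, so dQ/dP = 1/(−2.193) = -0.456.
ε = (dQ/dP)(P/Q) = (-0.456)(243.07/10).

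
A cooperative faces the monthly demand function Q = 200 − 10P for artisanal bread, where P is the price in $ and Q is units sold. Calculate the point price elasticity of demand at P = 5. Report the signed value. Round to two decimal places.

At P = 5, Q = 150.
dQ/dP = −10.
ε = (dQ/dP)(P/Q) = (-10)(5/150).
|ε| < 1, so demand is inelastic at this price.

-0.33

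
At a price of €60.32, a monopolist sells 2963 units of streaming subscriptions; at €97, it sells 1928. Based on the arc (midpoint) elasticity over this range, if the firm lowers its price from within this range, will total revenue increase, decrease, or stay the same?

Arc ε = (-1035/36.68)(78.66/2445.5) ≈ -0.908.
|ε| = 0.91 < 1, so demand is inelastic. A price cut therefore reduces total revenue.

decrease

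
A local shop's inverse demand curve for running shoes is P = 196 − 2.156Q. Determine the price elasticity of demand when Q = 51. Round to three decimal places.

-0.783

At Q = 51, P = 196 − 2.156(51) = 86.04.
dP/dQ = −2.156, so dQ/dP = 1/(−2.156) = -0.464.
ε = (dQ/dP)(P/Q) = (-0.464)(86.04/51).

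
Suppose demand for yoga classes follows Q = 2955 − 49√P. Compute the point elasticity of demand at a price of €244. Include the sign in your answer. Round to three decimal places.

-0.175

At P = 244, Q = 2189.596.
dQ/dP = −49/(2√P) = -1.568.
ε = (dQ/dP)(P/Q) = (-1.568)(244/2189.596).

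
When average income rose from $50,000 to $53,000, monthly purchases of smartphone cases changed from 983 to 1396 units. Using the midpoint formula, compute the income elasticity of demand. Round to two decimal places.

5.96

ΔQ = 413, ΔI = 3000. Midpoints: Ī = 51,500, Q̄ = 1189.5.
ε_I = (ΔQ/ΔI)(Ī/Q̄) = (413/3000)(51500/1189.5).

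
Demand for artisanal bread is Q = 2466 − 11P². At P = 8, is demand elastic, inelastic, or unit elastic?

Q = 1762, dQ/dP = -176.
ε = (dQ/dP)(P/Q) ≈ -0.799.
|ε| = 0.80 < 1.

inelastic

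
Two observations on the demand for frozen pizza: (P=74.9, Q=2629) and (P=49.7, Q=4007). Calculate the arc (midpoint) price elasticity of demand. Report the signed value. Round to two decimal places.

-1.03

ΔQ = 4007 − 2629 = 1378; ΔP = 49.7 − 74.9 = -25.2.
Midpoints: P̄ = 62.30, Q̄ = 3318.0.
ε = (ΔQ/ΔP)(P̄/Q̄) = (1378/-25.2)(62.30/3318.0).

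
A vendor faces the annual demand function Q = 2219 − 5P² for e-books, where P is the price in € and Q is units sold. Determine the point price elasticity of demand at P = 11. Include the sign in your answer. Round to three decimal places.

At P = 11, Q = 1614.
dQ/dP = −10P = -110.
ε = (dQ/dP)(P/Q) = (-110)(11/1614).

-0.750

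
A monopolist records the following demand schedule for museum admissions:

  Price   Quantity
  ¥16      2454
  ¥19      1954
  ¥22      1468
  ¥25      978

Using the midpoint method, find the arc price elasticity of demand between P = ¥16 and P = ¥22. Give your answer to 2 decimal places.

-1.59

At P = 16, Q = 2454; at P = 22, Q = 1468.
ΔQ = -986, ΔP = 6. Midpoints: P̄ = 19.00, Q̄ = 1961.0.
ε = (ΔQ/ΔP)(P̄/Q̄) = (-986/6)(19.00/1961.0).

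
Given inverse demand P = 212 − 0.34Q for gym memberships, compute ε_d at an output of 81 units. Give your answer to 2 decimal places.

-6.70

At Q = 81, P = 212 − 0.34(81) = 184.46.
dP/dQ = −0.34, so dQ/dP = 1/(−0.34) = -2.941.
ε = (dQ/dP)(P/Q) = (-2.941)(184.46/81).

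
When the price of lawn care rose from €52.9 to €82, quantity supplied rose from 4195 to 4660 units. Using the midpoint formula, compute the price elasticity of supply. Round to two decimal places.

ΔQ = 4660 − 4195 = 465; ΔP = 82 − 52.9 = 29.1.
Midpoints: P̄ = 67.45, Q̄ = 4427.5.
ε_s = (ΔQ/ΔP)(P̄/Q̄) = (465/29.1)(67.45/4427.5).

0.24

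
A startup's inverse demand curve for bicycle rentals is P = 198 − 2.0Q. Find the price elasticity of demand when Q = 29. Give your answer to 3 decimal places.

At Q = 29, P = 198 − 2.0(29) = 140.00.
dP/dQ = −2.0, so dQ/dP = 1/(−2.0) = -0.500.
ε = (dQ/dP)(P/Q) = (-0.500)(140.00/29).

-2.414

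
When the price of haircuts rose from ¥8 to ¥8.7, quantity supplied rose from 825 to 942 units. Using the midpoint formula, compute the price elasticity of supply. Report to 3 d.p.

1.580

ΔQ = 942 − 825 = 117; ΔP = 8.7 − 8 = 0.7.
Midpoints: P̄ = 8.35, Q̄ = 883.5.
ε_s = (ΔQ/ΔP)(P̄/Q̄) = (117/0.7)(8.35/883.5).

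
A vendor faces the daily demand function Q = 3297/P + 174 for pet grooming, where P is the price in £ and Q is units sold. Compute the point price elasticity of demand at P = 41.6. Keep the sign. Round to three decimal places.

-0.313

At P = 41.6, Q = 253.255.
dQ/dP = −3297/P² = -1.905.
ε = (dQ/dP)(P/Q) = (-1.905)(41.6/253.255).
|ε| < 1, so demand is inelastic at this price.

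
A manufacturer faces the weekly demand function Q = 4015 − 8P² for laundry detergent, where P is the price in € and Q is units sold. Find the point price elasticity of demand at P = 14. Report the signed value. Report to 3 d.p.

-1.282

At P = 14, Q = 2447.
dQ/dP = −16P = -224.
ε = (dQ/dP)(P/Q) = (-224)(14/2447).
|ε| > 1, so demand is elastic at this price.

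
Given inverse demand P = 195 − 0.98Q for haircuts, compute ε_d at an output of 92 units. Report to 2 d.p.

-1.16

At Q = 92, P = 195 − 0.98(92) = 104.84.
dP/dQ = −0.98, so dQ/dP = 1/(−0.98) = -1.020.
ε = (dQ/dP)(P/Q) = (-1.020)(104.84/92).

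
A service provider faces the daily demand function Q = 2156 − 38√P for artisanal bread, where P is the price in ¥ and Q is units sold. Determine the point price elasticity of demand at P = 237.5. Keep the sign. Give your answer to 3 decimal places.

-0.186

At P = 237.5, Q = 1570.381.
dQ/dP = −38/(2√P) = -1.233.
ε = (dQ/dP)(P/Q) = (-1.233)(237.5/1570.381).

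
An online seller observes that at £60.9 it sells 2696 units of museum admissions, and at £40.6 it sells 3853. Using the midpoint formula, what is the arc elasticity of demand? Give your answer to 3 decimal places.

-0.883

ΔQ = 3853 − 2696 = 1157; ΔP = 40.6 − 60.9 = -20.3.
Midpoints: P̄ = 50.75, Q̄ = 3274.5.
ε = (ΔQ/ΔP)(P̄/Q̄) = (1157/-20.3)(50.75/3274.5).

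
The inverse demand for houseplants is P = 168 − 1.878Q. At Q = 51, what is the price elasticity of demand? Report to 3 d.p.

-0.754

At Q = 51, P = 168 − 1.878(51) = 72.22.
dP/dQ = −1.878, so dQ/dP = 1/(−1.878) = -0.532.
ε = (dQ/dP)(P/Q) = (-0.532)(72.22/51).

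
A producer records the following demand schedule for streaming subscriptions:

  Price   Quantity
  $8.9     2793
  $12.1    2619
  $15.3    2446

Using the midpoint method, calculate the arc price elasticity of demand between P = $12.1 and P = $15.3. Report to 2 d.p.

At P = 12.1, Q = 2619; at P = 15.3, Q = 2446.
ΔQ = -173, ΔP = 3.2. Midpoints: P̄ = 13.70, Q̄ = 2532.5.
ε = (ΔQ/ΔP)(P̄/Q̄) = (-173/3.2)(13.70/2532.5).

-0.29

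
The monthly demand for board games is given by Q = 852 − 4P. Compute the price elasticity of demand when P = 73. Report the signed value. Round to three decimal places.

At P = 73, Q = 560.
dQ/dP = −4.
ε = (dQ/dP)(P/Q) = (-4)(73/560).
|ε| < 1, so demand is inelastic at this price.

-0.521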